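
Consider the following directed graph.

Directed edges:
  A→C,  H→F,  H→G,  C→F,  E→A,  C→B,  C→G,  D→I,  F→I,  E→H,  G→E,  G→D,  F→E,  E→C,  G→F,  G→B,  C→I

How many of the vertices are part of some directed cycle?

A vertex is on a directed cycle iff it belongs to a strongly connected component of size ≥ 2 (or has a self-loop).
The vertices on cycles are {A, C, E, F, G, H} — 6 in total.

6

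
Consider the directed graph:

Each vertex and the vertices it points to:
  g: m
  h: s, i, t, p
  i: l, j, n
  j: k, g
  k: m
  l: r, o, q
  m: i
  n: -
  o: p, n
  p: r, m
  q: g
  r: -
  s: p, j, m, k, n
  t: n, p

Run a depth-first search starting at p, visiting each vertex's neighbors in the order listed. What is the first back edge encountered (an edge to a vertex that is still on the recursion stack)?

o→p

DFS from p (visiting each vertex's neighbors in the order listed); mark gray on enter, black on exit:
p gray
  r gray
  r black
  m gray
    i gray
      l gray
        l→r: r black — skip
        o gray
          o→p: p is gray → back edge
First back edge: o → p.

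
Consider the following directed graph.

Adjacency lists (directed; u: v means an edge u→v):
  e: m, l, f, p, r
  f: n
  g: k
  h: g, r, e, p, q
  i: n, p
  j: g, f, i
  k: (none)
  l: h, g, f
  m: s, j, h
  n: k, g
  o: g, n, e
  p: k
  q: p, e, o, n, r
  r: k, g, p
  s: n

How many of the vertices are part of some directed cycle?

6

A vertex is on a directed cycle iff it belongs to a strongly connected component of size ≥ 2 (or has a self-loop).
The vertices on cycles are {e, h, l, m, o, q} — 6 in total.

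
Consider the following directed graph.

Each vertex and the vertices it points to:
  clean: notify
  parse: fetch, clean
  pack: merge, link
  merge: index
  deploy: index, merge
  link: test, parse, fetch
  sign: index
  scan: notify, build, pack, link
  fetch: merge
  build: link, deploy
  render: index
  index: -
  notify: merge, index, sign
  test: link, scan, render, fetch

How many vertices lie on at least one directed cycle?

A vertex is on a directed cycle iff it belongs to a strongly connected component of size ≥ 2 (or has a self-loop).
The vertices on cycles are {link, pack, scan, test, build} — 5 in total.

5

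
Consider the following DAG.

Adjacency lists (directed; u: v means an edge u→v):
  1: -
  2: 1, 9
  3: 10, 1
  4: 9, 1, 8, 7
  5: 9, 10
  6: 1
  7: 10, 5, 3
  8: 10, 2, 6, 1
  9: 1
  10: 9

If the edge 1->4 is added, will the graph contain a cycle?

Yes

Adding 1→4 creates a cycle iff 4 can already reach 1.
Path from 4: 4 → 1.
So 4 → … → 1 → 4 is a cycle.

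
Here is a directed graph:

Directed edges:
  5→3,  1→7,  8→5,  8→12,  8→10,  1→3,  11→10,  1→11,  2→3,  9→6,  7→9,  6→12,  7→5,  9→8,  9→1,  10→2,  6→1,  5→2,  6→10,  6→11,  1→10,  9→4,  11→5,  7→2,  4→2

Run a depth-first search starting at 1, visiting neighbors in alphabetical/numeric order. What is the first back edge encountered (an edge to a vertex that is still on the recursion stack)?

9→1

DFS from 1 (visiting neighbors in alphabetical/numeric order); mark gray on enter, black on exit:
1 gray
  3 gray
  3 black
  7 gray
    2 gray
      2→3: 3 black — skip
    2 black
    5 gray
      5→2: 2 black — skip
      5→3: 3 black — skip
    5 black
    9 gray
      9→1: 1 is gray → back edge
First back edge: 9 → 1.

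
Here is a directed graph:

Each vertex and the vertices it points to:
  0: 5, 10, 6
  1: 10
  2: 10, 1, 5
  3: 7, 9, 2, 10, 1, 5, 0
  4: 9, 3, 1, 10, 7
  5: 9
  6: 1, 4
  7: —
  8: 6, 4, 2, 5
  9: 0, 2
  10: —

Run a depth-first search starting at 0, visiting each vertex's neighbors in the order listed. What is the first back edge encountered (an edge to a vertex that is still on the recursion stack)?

DFS from 0 (visiting each vertex's neighbors in the order listed); mark gray on enter, black on exit:
0 gray
  5 gray
    9 gray
      9→0: 0 is gray → back edge
First back edge: 9 → 0.

9→0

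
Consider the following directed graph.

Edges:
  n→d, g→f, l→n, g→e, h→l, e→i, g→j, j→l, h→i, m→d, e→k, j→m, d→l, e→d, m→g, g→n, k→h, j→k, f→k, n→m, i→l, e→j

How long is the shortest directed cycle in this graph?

3

For each vertex v, BFS finds the shortest path from v back to v.
The shortest such closed walk is g → n → m → g, length 3.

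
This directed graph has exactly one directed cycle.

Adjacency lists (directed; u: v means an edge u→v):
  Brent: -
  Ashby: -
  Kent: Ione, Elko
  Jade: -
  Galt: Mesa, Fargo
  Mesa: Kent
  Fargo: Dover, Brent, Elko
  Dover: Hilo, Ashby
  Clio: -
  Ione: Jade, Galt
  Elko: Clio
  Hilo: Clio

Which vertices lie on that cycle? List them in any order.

Galt, Ione, Kent, Mesa

DFS with gray/black marking from Ione:
Ione gray
  Jade gray
  Jade black
  Galt gray
    Mesa gray
      Kent gray
        Kent→Ione: Ione is gray → back edge
Back edge closes the cycle Ione → Galt → Mesa → Kent → Ione; its vertices are {Galt, Ione, Kent, Mesa}.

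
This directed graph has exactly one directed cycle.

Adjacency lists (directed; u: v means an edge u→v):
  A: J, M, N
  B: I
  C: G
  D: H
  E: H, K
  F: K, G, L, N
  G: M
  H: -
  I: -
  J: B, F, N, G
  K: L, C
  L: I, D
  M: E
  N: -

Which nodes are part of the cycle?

C, E, G, K, M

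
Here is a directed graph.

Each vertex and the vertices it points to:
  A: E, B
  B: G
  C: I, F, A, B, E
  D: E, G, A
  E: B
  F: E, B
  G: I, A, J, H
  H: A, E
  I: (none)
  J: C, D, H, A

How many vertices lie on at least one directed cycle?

A vertex is on a directed cycle iff it belongs to a strongly connected component of size ≥ 2 (or has a self-loop).
The vertices on cycles are {A, B, C, D, E, F, G, H, J} — 9 in total.

9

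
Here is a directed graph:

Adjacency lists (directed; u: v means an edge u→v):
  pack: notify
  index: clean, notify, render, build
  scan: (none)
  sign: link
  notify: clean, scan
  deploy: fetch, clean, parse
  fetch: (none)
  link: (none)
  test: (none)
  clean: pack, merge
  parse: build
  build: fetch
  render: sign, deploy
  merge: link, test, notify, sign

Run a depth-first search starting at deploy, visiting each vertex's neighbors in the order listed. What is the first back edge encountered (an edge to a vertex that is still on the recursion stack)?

notify→clean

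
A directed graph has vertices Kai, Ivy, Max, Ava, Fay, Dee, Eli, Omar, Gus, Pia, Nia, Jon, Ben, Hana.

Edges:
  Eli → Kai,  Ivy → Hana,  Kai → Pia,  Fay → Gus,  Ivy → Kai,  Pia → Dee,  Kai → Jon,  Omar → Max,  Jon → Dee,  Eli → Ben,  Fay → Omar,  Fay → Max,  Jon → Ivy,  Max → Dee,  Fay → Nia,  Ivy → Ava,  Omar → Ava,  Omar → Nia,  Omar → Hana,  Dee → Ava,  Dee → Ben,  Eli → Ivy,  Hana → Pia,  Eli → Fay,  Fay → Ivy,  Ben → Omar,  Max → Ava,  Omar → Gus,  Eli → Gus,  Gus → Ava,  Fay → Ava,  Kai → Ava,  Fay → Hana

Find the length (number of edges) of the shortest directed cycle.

For each vertex v, BFS finds the shortest path from v back to v.
The shortest such closed walk is Kai → Jon → Ivy → Kai, length 3.

3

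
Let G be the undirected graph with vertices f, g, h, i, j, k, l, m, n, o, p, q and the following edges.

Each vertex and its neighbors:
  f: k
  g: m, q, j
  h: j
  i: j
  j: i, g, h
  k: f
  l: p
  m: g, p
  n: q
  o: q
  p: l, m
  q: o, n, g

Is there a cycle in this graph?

DFS, tracking each vertex's parent; an edge to a visited non-parent vertex closes a cycle.
Start from p:
visit p (parent –)
  visit l (parent p)
    l–p: parent, skip
  visit m (parent p)
    visit g (parent m)
      g–m: parent, skip
      visit q (parent g)
        visit o (parent q)
          o–q: parent, skip
        visit n (parent q)
          n–q: parent, skip
        q–g: parent, skip
      visit j (parent g)
        visit i (parent j)
          i–j: parent, skip
        j–g: parent, skip
        visit h (parent j)
          h–j: parent, skip
    m–p: parent, skip
visit f (parent –)
  visit k (parent f)
    k–f: parent, skip
No non-parent visited neighbor found — the graph is a forest.

No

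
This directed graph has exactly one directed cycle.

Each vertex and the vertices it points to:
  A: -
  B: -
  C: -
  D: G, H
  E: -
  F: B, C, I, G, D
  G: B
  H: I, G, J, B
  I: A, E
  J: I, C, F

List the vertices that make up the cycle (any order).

DFS with gray/black marking from H:
H gray
  I gray
    A gray
    A black
    E gray
    E black
  I black
  G gray
    B gray
    B black
  G black
  J gray
    J→I: I black — skip
    C gray
    C black
    F gray
      F→B: B black — skip
      F→C: C black — skip
      F→I: I black — skip
      F→G: G black — skip
      D gray
        D→G: G black — skip
        D→H: H is gray → back edge
Back edge closes the cycle H → J → F → D → H; its vertices are {D, F, H, J}.

D, F, H, J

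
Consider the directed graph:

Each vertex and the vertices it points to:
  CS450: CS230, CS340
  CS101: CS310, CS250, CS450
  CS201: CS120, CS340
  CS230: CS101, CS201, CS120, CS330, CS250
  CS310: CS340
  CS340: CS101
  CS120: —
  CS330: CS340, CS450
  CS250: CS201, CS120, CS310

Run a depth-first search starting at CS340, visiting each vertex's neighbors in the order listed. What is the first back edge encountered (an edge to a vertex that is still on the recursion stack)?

DFS from CS340 (visiting each vertex's neighbors in the order listed); mark gray on enter, black on exit:
CS340 gray
  CS101 gray
    CS310 gray
      CS310→CS340: CS340 is gray → back edge
First back edge: CS310 → CS340.

CS310->CS340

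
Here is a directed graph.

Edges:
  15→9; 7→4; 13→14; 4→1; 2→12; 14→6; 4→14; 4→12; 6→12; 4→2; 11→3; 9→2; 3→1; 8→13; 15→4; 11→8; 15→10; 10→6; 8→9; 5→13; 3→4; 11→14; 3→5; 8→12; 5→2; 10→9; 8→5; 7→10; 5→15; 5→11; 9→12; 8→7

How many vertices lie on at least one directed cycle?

A vertex is on a directed cycle iff it belongs to a strongly connected component of size ≥ 2 (or has a self-loop).
The vertices on cycles are {3, 5, 8, 11} — 4 in total.

4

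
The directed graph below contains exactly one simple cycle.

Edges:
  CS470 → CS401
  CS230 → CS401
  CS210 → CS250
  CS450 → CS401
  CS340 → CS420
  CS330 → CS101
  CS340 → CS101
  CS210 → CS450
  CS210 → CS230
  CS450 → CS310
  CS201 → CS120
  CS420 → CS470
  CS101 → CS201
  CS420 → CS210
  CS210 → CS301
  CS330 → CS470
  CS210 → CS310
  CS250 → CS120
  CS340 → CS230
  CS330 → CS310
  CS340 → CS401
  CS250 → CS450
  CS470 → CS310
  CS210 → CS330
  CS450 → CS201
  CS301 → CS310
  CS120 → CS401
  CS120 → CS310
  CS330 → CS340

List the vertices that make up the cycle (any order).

CS210, CS330, CS340, CS420

DFS with gray/black marking from CS420:
CS420 gray
  CS210 gray
    CS250 gray
      CS450 gray
        CS201 gray
          CS120 gray
            CS401 gray
            CS401 black
            CS310 gray
            CS310 black
          CS120 black
        CS201 black
        CS450→CS310: CS310 black — skip
        CS450→CS401: CS401 black — skip
      CS450 black
      CS250→CS120: CS120 black — skip
    CS250 black
    CS210→CS450: CS450 black — skip
    CS301 gray
      CS301→CS310: CS310 black — skip
    CS301 black
    CS330 gray
      CS330→CS310: CS310 black — skip
      CS340 gray
        CS340→CS401: CS401 black — skip
        CS101 gray
          CS101→CS201: CS201 black — skip
        CS101 black
        CS340→CS420: CS420 is gray → back edge
Back edge closes the cycle CS420 → CS210 → CS330 → CS340 → CS420; its vertices are {CS210, CS330, CS340, CS420}.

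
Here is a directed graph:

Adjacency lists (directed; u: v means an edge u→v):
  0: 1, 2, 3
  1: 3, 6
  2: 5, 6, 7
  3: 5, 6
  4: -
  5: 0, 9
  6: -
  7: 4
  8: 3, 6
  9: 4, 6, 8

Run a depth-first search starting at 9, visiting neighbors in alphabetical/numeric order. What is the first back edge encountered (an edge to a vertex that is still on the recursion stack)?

1->3

DFS from 9 (visiting neighbors in alphabetical/numeric order); mark gray on enter, black on exit:
9 gray
  4 gray
  4 black
  6 gray
  6 black
  8 gray
    3 gray
      5 gray
        0 gray
          1 gray
            1→3: 3 is gray → back edge
First back edge: 1 → 3.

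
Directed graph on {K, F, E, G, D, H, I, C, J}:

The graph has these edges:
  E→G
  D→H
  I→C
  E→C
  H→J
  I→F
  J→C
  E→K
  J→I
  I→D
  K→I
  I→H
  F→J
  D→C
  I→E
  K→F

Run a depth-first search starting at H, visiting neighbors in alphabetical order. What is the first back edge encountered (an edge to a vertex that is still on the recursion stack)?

D->H

DFS from H (visiting neighbors in alphabetical order); mark gray on enter, black on exit:
H gray
  J gray
    C gray
    C black
    I gray
      I→C: C black — skip
      D gray
        D→C: C black — skip
        D→H: H is gray → back edge
First back edge: D → H.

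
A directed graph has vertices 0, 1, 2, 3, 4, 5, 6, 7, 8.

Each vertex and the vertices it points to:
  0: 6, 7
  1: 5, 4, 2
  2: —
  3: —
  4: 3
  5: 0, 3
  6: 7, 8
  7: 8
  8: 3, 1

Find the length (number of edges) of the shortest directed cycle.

5

For each vertex v, BFS finds the shortest path from v back to v.
The shortest such closed walk is 1 → 5 → 0 → 7 → 8 → 1, length 5.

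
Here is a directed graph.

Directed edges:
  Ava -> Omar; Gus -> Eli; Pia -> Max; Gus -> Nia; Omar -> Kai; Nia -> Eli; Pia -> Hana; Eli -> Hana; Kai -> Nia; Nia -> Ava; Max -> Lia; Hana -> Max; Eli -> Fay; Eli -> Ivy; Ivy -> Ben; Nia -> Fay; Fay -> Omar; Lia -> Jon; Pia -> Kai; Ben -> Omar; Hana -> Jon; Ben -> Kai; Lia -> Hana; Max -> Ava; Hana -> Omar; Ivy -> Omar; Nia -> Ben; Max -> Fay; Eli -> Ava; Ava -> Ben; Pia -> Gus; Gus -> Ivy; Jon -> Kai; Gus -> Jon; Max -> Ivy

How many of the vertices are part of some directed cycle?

12

A vertex is on a directed cycle iff it belongs to a strongly connected component of size ≥ 2 (or has a self-loop).
The vertices on cycles are {Ava, Ben, Eli, Fay, Ivy, Jon, Kai, Lia, Max, Nia, Hana, Omar} — 12 in total.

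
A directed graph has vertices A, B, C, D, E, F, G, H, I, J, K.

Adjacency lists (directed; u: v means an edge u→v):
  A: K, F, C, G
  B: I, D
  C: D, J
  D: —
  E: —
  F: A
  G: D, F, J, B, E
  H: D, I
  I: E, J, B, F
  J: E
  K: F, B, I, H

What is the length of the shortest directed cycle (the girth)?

2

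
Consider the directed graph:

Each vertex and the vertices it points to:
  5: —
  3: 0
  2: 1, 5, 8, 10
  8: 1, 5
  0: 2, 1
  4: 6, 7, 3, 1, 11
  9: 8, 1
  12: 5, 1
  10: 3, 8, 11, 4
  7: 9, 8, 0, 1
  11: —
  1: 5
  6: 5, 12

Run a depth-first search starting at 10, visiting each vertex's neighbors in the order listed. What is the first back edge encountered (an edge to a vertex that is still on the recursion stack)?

2->10

DFS from 10 (visiting each vertex's neighbors in the order listed); mark gray on enter, black on exit:
10 gray
  3 gray
    0 gray
      2 gray
        1 gray
          5 gray
          5 black
        1 black
        2→5: 5 black — skip
        8 gray
          8→1: 1 black — skip
          8→5: 5 black — skip
        8 black
        2→10: 10 is gray → back edge
First back edge: 2 → 10.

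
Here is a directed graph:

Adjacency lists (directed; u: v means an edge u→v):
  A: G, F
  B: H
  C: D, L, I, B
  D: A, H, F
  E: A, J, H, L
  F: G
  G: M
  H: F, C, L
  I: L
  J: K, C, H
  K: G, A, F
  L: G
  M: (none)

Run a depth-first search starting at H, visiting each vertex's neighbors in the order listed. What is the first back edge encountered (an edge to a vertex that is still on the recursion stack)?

D→H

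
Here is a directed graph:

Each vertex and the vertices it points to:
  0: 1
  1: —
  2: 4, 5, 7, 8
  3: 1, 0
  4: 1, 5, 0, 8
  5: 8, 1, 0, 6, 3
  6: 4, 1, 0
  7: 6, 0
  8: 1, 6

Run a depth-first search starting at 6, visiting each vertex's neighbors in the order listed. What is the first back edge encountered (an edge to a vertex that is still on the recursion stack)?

8->6

DFS from 6 (visiting each vertex's neighbors in the order listed); mark gray on enter, black on exit:
6 gray
  4 gray
    1 gray
    1 black
    5 gray
      8 gray
        8→1: 1 black — skip
        8→6: 6 is gray → back edge
First back edge: 8 → 6.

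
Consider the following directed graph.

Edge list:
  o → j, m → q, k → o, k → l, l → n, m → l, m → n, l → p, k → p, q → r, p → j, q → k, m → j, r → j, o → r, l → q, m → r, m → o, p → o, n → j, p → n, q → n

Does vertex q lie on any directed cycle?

Yes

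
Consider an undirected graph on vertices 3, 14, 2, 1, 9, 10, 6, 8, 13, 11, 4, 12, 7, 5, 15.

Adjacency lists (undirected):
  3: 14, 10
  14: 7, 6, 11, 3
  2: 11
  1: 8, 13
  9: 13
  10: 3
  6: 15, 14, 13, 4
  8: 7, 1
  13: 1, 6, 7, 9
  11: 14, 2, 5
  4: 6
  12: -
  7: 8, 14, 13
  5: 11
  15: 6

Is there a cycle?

DFS, tracking each vertex's parent; an edge to a visited non-parent vertex closes a cycle.
Start from 2:
visit 2 (parent –)
  visit 11 (parent 2)
    visit 14 (parent 11)
      visit 7 (parent 14)
        visit 8 (parent 7)
          8–7: parent, skip
          visit 1 (parent 8)
            1–8: parent, skip
            visit 13 (parent 1)
              13–1: parent, skip
              visit 6 (parent 13)
                visit 15 (parent 6)
                  15–6: parent, skip
                6–14: 14 visited and ≠ parent → cycle
Cycle: 14 – 7 – 8 – 1 – 13 – 6 – 14.

Yes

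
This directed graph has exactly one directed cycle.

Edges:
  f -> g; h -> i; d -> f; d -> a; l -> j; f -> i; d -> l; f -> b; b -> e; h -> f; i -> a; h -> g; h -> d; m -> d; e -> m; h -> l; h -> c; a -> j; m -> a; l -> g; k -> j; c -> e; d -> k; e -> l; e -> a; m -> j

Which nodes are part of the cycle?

DFS with gray/black marking from f:
f gray
  g gray
  g black
  b gray
    e gray
      l gray
        j gray
        j black
        l→g: g black — skip
      l black
      m gray
        m→j: j black — skip
        a gray
          a→j: j black — skip
        a black
        d gray
          d→l: l black — skip
          k gray
            k→j: j black — skip
          k black
          d→a: a black — skip
          d→f: f is gray → back edge
Back edge closes the cycle f → b → e → m → d → f; its vertices are {b, d, e, f, m}.

b, d, e, f, m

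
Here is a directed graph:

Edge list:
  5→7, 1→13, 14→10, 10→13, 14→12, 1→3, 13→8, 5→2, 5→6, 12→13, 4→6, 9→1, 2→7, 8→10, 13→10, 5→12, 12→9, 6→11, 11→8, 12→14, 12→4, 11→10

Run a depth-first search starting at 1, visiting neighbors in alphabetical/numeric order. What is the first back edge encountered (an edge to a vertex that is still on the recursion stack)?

10->13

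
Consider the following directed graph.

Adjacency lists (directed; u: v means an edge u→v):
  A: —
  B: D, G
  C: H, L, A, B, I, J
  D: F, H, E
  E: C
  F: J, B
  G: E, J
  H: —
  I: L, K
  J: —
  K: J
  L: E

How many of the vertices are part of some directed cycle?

A vertex is on a directed cycle iff it belongs to a strongly connected component of size ≥ 2 (or has a self-loop).
The vertices on cycles are {B, C, D, E, F, G, I, L} — 8 in total.

8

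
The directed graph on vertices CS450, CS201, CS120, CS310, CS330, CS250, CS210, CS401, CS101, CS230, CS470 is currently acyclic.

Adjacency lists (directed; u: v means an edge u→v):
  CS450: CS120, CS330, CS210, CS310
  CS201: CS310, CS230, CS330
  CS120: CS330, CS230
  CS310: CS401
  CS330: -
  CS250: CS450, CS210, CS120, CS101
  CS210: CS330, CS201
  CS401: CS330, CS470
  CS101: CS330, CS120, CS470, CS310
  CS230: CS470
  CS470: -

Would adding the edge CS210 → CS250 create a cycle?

Yes

Adding CS210→CS250 creates a cycle iff CS250 can already reach CS210.
Path from CS250: CS250 → CS210.
So CS250 → … → CS210 → CS250 is a cycle.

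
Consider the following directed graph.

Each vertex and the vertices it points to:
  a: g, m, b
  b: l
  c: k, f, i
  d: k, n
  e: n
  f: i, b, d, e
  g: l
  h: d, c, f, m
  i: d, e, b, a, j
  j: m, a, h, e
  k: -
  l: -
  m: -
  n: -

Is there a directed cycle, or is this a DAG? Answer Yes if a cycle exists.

DFS with white/gray/black marking, starting from a:
a gray
  g gray
    l gray
    l black
  g black
  m gray
  m black
  b gray
    b→l: l black — skip
  b black
a black
c gray
  k gray
  k black
  f gray
    i gray
      d gray
        d→k: k black — skip
        n gray
        n black
      d black
      e gray
        e→n: n black — skip
      e black
      i→b: b black — skip
      i→a: a black — skip
      j gray
        j→m: m black — skip
        j→a: a black — skip
        h gray
          h→d: d black — skip
          h→c: c is gray → back edge
Back edge found, so a cycle exists: c → f → i → j → h → c.

Yes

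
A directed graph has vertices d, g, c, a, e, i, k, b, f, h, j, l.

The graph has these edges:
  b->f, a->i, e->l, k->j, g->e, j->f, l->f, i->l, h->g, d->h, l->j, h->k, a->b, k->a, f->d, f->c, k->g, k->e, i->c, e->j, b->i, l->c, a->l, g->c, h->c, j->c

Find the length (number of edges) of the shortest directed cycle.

For each vertex v, BFS finds the shortest path from v back to v.
The shortest such closed walk is d → h → k → j → f → d, length 5.

5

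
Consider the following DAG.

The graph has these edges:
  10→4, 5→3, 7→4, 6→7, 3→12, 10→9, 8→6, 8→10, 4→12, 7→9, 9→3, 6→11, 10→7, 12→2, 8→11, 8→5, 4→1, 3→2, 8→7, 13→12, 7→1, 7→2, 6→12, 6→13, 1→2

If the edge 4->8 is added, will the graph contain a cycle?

Yes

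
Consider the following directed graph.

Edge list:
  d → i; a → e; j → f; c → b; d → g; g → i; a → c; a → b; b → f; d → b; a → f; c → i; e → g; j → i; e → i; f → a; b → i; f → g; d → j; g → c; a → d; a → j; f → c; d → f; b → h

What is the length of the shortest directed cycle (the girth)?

2

For each vertex v, BFS finds the shortest path from v back to v.
The shortest such closed walk is a → f → a, length 2.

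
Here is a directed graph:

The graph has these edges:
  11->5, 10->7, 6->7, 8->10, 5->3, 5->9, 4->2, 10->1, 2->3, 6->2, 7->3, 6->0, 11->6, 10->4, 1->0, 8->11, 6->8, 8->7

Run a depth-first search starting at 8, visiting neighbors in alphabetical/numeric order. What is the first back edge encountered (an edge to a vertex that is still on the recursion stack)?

DFS from 8 (visiting neighbors in alphabetical/numeric order); mark gray on enter, black on exit:
8 gray
  7 gray
    3 gray
    3 black
  7 black
  10 gray
    1 gray
      0 gray
      0 black
    1 black
    4 gray
      2 gray
        2→3: 3 black — skip
      2 black
    4 black
    10→7: 7 black — skip
  10 black
  11 gray
    5 gray
      5→3: 3 black — skip
      9 gray
      9 black
    5 black
    6 gray
      6→0: 0 black — skip
      6→2: 2 black — skip
      6→7: 7 black — skip
      6→8: 8 is gray → back edge
First back edge: 6 → 8.

6->8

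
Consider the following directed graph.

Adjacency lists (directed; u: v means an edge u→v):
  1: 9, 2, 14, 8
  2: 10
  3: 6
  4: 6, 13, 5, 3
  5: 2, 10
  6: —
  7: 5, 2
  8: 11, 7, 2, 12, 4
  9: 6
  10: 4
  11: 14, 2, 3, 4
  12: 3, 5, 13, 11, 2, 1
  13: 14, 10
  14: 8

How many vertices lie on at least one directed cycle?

11

A vertex is on a directed cycle iff it belongs to a strongly connected component of size ≥ 2 (or has a self-loop).
The vertices on cycles are {1, 2, 4, 5, 7, 8, 10, 11, 12, 13, 14} — 11 in total.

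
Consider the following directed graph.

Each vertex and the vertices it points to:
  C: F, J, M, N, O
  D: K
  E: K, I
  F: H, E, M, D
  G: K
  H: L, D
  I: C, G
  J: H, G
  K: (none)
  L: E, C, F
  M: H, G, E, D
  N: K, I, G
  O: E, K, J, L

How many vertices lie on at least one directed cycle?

10

A vertex is on a directed cycle iff it belongs to a strongly connected component of size ≥ 2 (or has a self-loop).
The vertices on cycles are {C, E, F, H, I, J, L, M, N, O} — 10 in total.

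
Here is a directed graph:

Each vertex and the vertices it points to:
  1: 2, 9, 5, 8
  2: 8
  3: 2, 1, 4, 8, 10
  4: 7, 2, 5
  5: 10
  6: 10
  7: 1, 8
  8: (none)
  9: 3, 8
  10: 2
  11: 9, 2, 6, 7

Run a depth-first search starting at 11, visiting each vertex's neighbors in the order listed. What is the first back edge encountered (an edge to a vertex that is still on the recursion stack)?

1→9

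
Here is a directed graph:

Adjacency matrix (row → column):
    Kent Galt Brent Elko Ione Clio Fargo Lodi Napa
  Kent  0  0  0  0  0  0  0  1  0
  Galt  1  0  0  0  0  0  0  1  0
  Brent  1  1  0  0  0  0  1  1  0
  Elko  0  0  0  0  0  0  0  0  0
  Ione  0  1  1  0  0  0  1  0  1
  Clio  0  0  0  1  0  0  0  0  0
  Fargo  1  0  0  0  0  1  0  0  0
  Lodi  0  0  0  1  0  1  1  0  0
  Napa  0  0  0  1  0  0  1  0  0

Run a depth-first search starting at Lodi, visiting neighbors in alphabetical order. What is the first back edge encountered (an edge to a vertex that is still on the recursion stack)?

Kent→Lodi

DFS from Lodi (visiting neighbors in alphabetical order); mark gray on enter, black on exit:
Lodi gray
  Clio gray
    Elko gray
    Elko black
  Clio black
  Lodi→Elko: Elko black — skip
  Fargo gray
    Fargo→Clio: Clio black — skip
    Kent gray
      Kent→Lodi: Lodi is gray → back edge
First back edge: Kent → Lodi.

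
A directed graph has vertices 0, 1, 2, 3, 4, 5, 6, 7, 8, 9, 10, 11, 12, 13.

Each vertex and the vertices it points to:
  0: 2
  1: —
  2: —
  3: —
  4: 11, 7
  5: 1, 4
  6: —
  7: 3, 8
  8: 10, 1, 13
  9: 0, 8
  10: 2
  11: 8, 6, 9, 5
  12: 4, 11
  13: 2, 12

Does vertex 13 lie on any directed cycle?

13 is on a cycle iff 13 can reach itself via ≥1 edge.
13 → 12 → 11 → 8 → 13 — yes.

Yes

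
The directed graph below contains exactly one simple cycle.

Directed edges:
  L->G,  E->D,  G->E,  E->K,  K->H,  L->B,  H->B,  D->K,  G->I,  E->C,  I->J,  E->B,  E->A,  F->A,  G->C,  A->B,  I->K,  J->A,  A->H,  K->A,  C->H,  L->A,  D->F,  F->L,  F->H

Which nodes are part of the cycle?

DFS with gray/black marking from G:
G gray
  I gray
    K gray
      H gray
        B gray
        B black
      H black
      A gray
        A→B: B black — skip
        A→H: H black — skip
      A black
    K black
    J gray
      J→A: A black — skip
    J black
  I black
  C gray
    C→H: H black — skip
  C black
  E gray
    E→A: A black — skip
    E→K: K black — skip
    E→B: B black — skip
    E→C: C black — skip
    D gray
      F gray
        L gray
          L→B: B black — skip
          L→A: A black — skip
          L→G: G is gray → back edge
Back edge closes the cycle G → E → D → F → L → G; its vertices are {D, E, F, G, L}.

D, E, F, G, L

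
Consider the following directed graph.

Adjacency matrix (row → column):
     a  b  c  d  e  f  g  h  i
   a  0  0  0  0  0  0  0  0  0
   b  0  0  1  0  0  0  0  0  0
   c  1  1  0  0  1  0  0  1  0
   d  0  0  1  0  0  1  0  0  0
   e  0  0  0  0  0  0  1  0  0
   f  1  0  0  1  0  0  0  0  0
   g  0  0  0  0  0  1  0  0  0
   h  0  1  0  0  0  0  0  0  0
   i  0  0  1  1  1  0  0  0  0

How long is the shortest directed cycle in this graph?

2

For each vertex v, BFS finds the shortest path from v back to v.
The shortest such closed walk is d → f → d, length 2.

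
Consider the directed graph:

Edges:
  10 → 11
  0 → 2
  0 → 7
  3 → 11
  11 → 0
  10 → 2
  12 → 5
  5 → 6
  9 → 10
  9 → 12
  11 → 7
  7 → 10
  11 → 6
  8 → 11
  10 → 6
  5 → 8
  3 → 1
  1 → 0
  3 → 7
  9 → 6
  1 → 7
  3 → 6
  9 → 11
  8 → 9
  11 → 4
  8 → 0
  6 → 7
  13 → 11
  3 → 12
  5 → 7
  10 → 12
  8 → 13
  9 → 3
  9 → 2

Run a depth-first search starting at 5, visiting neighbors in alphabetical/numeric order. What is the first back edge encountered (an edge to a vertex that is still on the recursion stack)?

10->6

DFS from 5 (visiting neighbors in alphabetical/numeric order); mark gray on enter, black on exit:
5 gray
  6 gray
    7 gray
      10 gray
        2 gray
        2 black
        10→6: 6 is gray → back edge
First back edge: 10 → 6.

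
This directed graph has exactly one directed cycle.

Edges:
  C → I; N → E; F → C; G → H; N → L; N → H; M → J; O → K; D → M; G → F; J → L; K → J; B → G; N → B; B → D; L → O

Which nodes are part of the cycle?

DFS with gray/black marking from L:
L gray
  O gray
    K gray
      J gray
        J→L: L is gray → back edge
Back edge closes the cycle L → O → K → J → L; its vertices are {J, K, L, O}.

J, K, L, O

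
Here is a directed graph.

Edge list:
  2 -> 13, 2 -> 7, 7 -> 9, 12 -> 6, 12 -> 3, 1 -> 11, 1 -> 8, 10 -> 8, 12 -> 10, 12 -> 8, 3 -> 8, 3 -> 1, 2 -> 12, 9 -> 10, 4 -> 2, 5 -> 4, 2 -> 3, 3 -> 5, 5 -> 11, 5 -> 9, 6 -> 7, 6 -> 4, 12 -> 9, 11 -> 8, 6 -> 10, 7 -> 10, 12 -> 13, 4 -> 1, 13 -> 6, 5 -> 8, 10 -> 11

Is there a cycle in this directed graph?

Yes

DFS with white/gray/black marking, starting from 10:
10 gray
  11 gray
    8 gray
    8 black
  11 black
  10→8: 8 black — skip
10 black
1 gray
  1→8: 8 black — skip
  1→11: 11 black — skip
1 black
2 gray
  7 gray
    7→10: 10 black — skip
    9 gray
      9→10: 10 black — skip
    9 black
  7 black
  12 gray
    12→9: 9 black — skip
    13 gray
      6 gray
        6→7: 7 black — skip
        6→10: 10 black — skip
        4 gray
          4→2: 2 is gray → back edge
Back edge found, so a cycle exists: 2 → 12 → 13 → 6 → 4 → 2.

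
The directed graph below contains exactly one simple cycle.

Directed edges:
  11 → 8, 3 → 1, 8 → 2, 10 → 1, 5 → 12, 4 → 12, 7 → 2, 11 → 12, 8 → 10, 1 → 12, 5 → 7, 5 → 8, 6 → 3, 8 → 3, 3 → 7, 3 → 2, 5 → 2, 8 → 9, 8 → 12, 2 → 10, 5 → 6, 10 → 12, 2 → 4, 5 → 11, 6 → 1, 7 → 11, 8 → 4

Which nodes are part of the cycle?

DFS with gray/black marking from 8:
8 gray
  10 gray
    1 gray
      12 gray
      12 black
    1 black
    10→12: 12 black — skip
  10 black
  9 gray
  9 black
  4 gray
    4→12: 12 black — skip
  4 black
  2 gray
    2→4: 4 black — skip
    2→10: 10 black — skip
  2 black
  3 gray
    7 gray
      7→2: 2 black — skip
      11 gray
        11→8: 8 is gray → back edge
Back edge closes the cycle 8 → 3 → 7 → 11 → 8; its vertices are {3, 7, 8, 11}.

3, 7, 8, 11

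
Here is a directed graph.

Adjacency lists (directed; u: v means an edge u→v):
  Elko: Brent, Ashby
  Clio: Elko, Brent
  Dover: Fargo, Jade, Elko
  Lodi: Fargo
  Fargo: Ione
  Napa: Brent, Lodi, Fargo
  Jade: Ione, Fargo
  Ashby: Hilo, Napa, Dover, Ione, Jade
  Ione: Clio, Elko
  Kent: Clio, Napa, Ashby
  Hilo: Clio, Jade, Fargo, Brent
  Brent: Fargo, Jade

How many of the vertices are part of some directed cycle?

11

A vertex is on a directed cycle iff it belongs to a strongly connected component of size ≥ 2 (or has a self-loop).
The vertices on cycles are {Clio, Elko, Hilo, Ione, Jade, Lodi, Napa, Ashby, Brent, Dover, Fargo} — 11 in total.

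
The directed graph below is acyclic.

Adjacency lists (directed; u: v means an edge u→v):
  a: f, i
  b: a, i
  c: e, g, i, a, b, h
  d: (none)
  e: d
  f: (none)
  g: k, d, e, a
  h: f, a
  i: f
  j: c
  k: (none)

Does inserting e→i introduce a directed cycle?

No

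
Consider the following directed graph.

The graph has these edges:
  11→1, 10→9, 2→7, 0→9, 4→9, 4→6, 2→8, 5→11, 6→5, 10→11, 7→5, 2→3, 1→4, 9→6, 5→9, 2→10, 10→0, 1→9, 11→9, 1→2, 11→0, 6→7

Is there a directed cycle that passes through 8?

8 lies on a cycle iff there is a path from 8 back to itself.
Exploring from 8, it never reaches itself; equivalently, its strongly connected component is a singleton.

No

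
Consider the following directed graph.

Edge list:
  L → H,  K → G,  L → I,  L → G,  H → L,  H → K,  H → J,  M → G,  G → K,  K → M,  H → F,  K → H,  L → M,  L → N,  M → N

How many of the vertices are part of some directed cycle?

5

A vertex is on a directed cycle iff it belongs to a strongly connected component of size ≥ 2 (or has a self-loop).
The vertices on cycles are {G, H, K, L, M} — 5 in total.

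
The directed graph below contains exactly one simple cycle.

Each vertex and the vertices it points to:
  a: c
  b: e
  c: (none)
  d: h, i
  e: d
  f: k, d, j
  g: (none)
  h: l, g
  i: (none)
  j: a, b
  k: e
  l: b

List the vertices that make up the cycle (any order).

DFS with gray/black marking from d:
d gray
  h gray
    l gray
      b gray
        e gray
          e→d: d is gray → back edge
Back edge closes the cycle d → h → l → b → e → d; its vertices are {b, d, e, h, l}.

b, d, e, h, l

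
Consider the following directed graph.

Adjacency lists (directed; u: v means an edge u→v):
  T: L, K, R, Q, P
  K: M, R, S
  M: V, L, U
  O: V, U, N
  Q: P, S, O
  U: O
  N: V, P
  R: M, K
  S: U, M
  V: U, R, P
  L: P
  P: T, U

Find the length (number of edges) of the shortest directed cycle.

2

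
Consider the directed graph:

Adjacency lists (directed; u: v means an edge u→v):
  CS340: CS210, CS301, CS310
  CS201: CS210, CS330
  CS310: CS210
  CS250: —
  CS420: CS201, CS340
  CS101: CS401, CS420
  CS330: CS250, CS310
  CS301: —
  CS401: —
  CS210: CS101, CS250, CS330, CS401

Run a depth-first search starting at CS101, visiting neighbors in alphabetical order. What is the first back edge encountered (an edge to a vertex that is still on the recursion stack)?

CS210→CS101

DFS from CS101 (visiting neighbors in alphabetical order); mark gray on enter, black on exit:
CS101 gray
  CS401 gray
  CS401 black
  CS420 gray
    CS201 gray
      CS210 gray
        CS210→CS101: CS101 is gray → back edge
First back edge: CS210 → CS101.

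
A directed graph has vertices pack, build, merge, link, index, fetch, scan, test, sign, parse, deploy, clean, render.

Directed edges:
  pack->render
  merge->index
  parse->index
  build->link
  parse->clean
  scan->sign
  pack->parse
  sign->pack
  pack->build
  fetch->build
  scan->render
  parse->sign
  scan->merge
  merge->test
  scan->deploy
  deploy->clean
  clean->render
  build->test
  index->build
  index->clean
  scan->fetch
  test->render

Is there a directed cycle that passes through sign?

sign is on a cycle iff sign can reach itself via ≥1 edge.
sign → pack → parse → sign — yes.

Yes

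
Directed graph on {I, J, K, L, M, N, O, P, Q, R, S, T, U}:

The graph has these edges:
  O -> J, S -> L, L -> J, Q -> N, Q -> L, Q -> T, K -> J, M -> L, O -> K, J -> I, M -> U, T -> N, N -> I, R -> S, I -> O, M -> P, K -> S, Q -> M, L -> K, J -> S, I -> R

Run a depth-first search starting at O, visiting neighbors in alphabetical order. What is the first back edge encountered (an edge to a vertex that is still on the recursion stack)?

DFS from O (visiting neighbors in alphabetical order); mark gray on enter, black on exit:
O gray
  J gray
    I gray
      I→O: O is gray → back edge
First back edge: I → O.

I→O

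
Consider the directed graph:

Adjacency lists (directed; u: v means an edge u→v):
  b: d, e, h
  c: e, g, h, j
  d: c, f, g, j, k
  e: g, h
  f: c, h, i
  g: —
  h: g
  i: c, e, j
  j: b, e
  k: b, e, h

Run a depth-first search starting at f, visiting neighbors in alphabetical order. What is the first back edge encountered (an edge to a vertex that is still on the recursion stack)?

d->c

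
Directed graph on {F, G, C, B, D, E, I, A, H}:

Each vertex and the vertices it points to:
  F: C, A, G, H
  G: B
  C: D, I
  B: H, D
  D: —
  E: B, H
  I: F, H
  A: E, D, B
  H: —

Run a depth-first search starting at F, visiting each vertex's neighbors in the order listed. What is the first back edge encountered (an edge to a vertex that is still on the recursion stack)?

I→F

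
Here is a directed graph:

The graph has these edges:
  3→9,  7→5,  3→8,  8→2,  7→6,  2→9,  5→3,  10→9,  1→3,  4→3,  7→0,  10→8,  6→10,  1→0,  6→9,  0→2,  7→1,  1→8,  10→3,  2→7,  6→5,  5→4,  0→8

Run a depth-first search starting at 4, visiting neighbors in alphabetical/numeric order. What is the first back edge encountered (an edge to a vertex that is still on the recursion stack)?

0->2

DFS from 4 (visiting neighbors in alphabetical/numeric order); mark gray on enter, black on exit:
4 gray
  3 gray
    8 gray
      2 gray
        7 gray
          0 gray
            0→2: 2 is gray → back edge
First back edge: 0 → 2.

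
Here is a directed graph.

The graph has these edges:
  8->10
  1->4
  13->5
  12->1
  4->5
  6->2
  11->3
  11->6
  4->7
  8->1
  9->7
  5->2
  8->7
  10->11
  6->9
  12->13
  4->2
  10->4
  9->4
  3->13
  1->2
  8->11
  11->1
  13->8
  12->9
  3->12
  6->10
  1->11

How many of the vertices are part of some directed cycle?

8

A vertex is on a directed cycle iff it belongs to a strongly connected component of size ≥ 2 (or has a self-loop).
The vertices on cycles are {1, 3, 6, 8, 10, 11, 12, 13} — 8 in total.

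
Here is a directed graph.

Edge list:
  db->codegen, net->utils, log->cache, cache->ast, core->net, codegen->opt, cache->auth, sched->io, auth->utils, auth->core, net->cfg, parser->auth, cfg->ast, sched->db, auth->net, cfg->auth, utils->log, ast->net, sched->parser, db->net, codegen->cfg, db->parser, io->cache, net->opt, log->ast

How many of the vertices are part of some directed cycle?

8

A vertex is on a directed cycle iff it belongs to a strongly connected component of size ≥ 2 (or has a self-loop).
The vertices on cycles are {ast, cfg, log, net, auth, core, cache, utils} — 8 in total.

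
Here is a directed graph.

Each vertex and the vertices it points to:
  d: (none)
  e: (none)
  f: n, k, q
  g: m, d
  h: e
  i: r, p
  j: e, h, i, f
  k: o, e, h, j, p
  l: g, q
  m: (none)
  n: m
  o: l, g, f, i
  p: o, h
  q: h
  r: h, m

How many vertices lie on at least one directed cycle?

A vertex is on a directed cycle iff it belongs to a strongly connected component of size ≥ 2 (or has a self-loop).
The vertices on cycles are {f, i, j, k, o, p} — 6 in total.

6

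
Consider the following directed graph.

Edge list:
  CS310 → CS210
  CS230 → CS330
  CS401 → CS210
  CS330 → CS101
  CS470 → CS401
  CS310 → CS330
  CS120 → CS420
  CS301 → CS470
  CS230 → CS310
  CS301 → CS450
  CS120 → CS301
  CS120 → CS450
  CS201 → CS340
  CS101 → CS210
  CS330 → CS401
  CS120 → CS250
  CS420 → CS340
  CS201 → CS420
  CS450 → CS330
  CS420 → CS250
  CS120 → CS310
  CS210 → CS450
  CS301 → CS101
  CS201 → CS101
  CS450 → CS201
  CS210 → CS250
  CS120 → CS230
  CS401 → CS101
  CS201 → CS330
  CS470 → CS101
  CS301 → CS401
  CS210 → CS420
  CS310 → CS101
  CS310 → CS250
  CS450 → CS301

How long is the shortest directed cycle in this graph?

2

For each vertex v, BFS finds the shortest path from v back to v.
The shortest such closed walk is CS301 → CS450 → CS301, length 2.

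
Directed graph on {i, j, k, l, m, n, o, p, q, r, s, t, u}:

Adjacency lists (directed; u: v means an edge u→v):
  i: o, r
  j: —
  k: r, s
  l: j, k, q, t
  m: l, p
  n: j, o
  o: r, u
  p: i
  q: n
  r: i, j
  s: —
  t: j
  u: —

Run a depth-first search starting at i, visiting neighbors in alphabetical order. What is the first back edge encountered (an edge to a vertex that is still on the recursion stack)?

r→i

DFS from i (visiting neighbors in alphabetical order); mark gray on enter, black on exit:
i gray
  o gray
    r gray
      r→i: i is gray → back edge
First back edge: r → i.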